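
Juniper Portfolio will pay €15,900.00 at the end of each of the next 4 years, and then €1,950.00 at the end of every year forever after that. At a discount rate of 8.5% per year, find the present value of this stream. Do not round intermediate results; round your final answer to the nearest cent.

€68635.75

PV of 4-year annuity: €15,900.00 × [1 − (1+0.085)^−4] / 0.085 = 52081.98683
Perpetuity value at year 4: €1,950.00 / 0.085 = 22941.17647
PV of perpetuity: 22941.17647 / (1+0.085)^4 = 16553.76299
Total PV = 52081.98683 + 16553.76299 = 68635.74982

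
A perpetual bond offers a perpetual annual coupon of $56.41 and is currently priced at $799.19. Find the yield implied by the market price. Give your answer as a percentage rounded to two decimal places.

P = C/r ⇒ r = C/P = $56.41/$799.19 = 0.070584

7.06%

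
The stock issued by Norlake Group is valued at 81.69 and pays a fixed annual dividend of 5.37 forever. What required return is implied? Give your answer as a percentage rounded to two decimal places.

6.57%

P = C/r ⇒ r = C/P = 5.37/81.69 = 0.065736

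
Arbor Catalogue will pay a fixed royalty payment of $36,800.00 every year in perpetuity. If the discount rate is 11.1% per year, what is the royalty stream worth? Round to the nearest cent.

Level perpetuity: PV = C / r = $36,800.00 / 0.111 = $331,531.53

$331531.53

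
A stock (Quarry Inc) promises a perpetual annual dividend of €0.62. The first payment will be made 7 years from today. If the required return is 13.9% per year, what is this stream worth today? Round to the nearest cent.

Value at end of year 6: C / r = €0.62 / 0.139 = €4.4604
Discount to today: PV = €4.4604 / (1 + 0.139)^6 = €4.4604 / 2.183445 = €2.04

€2.04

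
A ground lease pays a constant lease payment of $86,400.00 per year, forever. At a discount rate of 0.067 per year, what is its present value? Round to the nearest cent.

$1289552.24

Level perpetuity: PV = C / r = $86,400.00 / 0.067 = $1,289,552.24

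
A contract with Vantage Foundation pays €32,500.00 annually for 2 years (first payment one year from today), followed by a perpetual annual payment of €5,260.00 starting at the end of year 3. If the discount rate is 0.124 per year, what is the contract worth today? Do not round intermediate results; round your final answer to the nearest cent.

PV of 2-year annuity: €32,500.00 × [1 − (1+0.124)^−2] / 0.124 = 54639.31561
Perpetuity value at year 2: €5,260.00 / 0.124 = 42419.35484
PV of perpetuity: 42419.35484 / (1+0.124)^2 = 33576.19176
Total PV = 54639.31561 + 33576.19176 = 88215.50737

€88215.51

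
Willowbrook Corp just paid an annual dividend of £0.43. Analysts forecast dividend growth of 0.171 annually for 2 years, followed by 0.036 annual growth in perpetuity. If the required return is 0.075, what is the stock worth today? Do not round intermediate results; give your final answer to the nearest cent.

£14.53

D_1 = 0.50353
D_2 = 0.58963
Terminal value at year 2: TV = D_2×(1+g_2)/(r−g_2) = 0.61086/0.039 = 15.66309
P_0 = D_1/(1+r)^1 + D_2/(1+r)^2 + TV/(1+r)^2
    = 0.46840 + 0.51023 + 13.55378 = 14.53241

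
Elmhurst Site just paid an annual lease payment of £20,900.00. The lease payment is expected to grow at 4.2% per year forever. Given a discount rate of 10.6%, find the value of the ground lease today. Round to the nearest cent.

£340278.13

D₁ = D₀ × (1 + g) = £20,900.00 × 1.042 = £21,777.8000
Growing perpetuity: P = D₁ / (r − g) = £21,777.8000 / (0.106 − 0.042) = £340,278.13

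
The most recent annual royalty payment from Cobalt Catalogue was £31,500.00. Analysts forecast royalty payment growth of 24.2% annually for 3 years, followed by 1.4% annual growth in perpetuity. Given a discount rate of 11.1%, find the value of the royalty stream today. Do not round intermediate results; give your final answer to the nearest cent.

D_1 = 39123.00000
D_2 = 48590.76600
D_3 = 60349.73137
Terminal value at year 3: TV = D_3×(1+g_2)/(r−g_2) = 61194.62761/0.097 = 630872.44960
P_0 = D_1/(1+r)^1 + D_2/(1+r)^2 + D_3/(1+r)^3 + TV/(1+r)^3
    = 35214.22142 + 39366.39335 + 44008.15530 + 460044.01516 = 578632.78523

£578632.79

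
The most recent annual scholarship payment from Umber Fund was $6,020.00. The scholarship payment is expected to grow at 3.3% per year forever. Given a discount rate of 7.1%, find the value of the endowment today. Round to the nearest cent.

$163648.95

D₁ = D₀ × (1 + g) = $6,020.00 × 1.033 = $6,218.6600
Growing perpetuity: P = D₁ / (r − g) = $6,218.6600 / (0.071 − 0.033) = $163,648.95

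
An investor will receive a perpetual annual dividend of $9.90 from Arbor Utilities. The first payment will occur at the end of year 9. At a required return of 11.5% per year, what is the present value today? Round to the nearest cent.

Value at end of year 8: C / r = $9.90 / 0.115 = $86.0870
Discount to today: PV = $86.0870 / (1 + 0.115)^8 = $86.0870 / 2.388905 = $36.04

$36.04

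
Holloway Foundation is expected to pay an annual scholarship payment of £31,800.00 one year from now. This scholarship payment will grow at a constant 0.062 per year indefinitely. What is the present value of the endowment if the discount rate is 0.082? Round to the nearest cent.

Growing perpetuity: P = D₁ / (r − g) = £31,800.0000 / (0.082 − 0.062) = £1,590,000.00

£1590000.00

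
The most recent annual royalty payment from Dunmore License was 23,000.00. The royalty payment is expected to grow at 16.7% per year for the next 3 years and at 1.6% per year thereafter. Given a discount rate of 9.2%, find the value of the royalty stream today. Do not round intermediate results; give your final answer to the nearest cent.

D_1 = 26841.00000
D_2 = 31323.44700
D_3 = 36554.46265
Terminal value at year 3: TV = D_3×(1+g_2)/(r−g_2) = 37139.33405/0.076 = 488675.44804
P_0 = D_1/(1+r)^1 + D_2/(1+r)^2 + D_3/(1+r)^3 + TV/(1+r)^3
    = 24579.67033 + 26267.83450 + 28071.94401 + 375277.56733 = 454197.01618

454197.02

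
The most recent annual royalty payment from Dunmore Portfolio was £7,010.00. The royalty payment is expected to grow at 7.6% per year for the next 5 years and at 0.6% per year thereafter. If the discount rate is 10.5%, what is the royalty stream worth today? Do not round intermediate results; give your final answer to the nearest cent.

£94748.63

D_1 = 7542.76000
D_2 = 8116.00976
D_3 = 8732.82650
D_4 = 9396.52132
D_5 = 10110.65694
Terminal value at year 5: TV = D_5×(1+g_2)/(r−g_2) = 10171.32088/0.099 = 102740.61492
P_0 = D_1/(1+r)^1 + D_2/(1+r)^2 + D_3/(1+r)^3 + D_4/(1+r)^4 + D_5/(1+r)^5 + TV/(1+r)^5
    = 6826.02715 + 6646.88255 + 6472.43947 + 6302.57455 + 6137.16761 + 62363.54160 = 94748.63293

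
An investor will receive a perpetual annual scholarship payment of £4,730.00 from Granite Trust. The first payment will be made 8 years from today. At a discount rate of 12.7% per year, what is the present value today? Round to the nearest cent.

Value at end of year 7: C / r = £4,730.00 / 0.127 = £37,244.0945
Discount to today: PV = £37,244.0945 / (1 + 0.127)^7 = £37,244.0945 / 2.309231 = £16,128.35

£16128.35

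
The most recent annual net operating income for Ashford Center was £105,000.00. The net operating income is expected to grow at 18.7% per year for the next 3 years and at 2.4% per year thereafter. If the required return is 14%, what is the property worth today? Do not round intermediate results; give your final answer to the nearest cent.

£1388025.40

D_1 = 124635.00000
D_2 = 147941.74500
D_3 = 175606.85132
Terminal value at year 3: TV = D_3×(1+g_2)/(r−g_2) = 179821.41575/0.116 = 1550184.61850
P_0 = D_1/(1+r)^1 + D_2/(1+r)^2 + D_3/(1+r)^3 + TV/(1+r)^3
    = 109328.94737 + 113836.36888 + 118529.62269 + 1046330.46235 = 1388025.40128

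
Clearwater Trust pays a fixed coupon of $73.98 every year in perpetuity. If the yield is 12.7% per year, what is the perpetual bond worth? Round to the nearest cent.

$582.52

Level perpetuity: PV = C / r = $73.98 / 0.127 = $582.52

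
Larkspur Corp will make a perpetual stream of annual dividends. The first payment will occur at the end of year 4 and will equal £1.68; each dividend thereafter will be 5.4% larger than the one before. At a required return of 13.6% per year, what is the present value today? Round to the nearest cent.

Value at end of year 3: C₁ / (r − g) = £1.68 / (0.136 − 0.054) = £20.4878
Discount to today: PV = £20.4878 / (1 + 0.136)^3 = £20.4878 / 1.466003 = £13.98

£13.98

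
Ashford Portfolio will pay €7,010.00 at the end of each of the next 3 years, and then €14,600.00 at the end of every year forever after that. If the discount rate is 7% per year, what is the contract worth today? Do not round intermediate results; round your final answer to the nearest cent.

PV of 3-year annuity: €7,010.00 × [1 − (1+0.07)^−3] / 0.07 = 18396.45547
Perpetuity value at year 3: €14,600.00 / 0.07 = 208571.42857
PV of perpetuity: 208571.42857 / (1+0.07)^3 = 170256.41432
Total PV = 18396.45547 + 170256.41432 = 188652.86979

€188652.87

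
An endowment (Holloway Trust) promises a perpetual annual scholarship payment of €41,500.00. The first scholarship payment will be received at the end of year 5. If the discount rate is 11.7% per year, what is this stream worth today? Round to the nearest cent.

€227850.27

Value at end of year 4: C / r = €41,500.00 / 0.117 = €354,700.8547
Discount to today: PV = €354,700.8547 / (1 + 0.117)^4 = €354,700.8547 / 1.556728 = €227,850.27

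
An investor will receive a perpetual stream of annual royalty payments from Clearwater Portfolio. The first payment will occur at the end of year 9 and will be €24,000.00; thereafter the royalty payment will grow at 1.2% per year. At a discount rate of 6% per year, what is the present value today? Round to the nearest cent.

€313706.19

Value at end of year 8: C₁ / (r − g) = €24,000.00 / (0.06 − 0.012) = €500,000.0000
Discount to today: PV = €500,000.0000 / (1 + 0.06)^8 = €500,000.0000 / 1.593848 = €313,706.19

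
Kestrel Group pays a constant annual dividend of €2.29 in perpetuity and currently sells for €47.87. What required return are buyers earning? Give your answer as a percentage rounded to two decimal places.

4.78%

P = C/r ⇒ r = C/P = €2.29/€47.87 = 0.047838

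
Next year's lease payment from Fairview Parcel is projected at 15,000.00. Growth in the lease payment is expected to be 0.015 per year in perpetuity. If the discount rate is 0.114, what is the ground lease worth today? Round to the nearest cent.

Growing perpetuity: P = D₁ / (r − g) = 15,000.0000 / (0.114 − 0.015) = 151,515.15

151515.15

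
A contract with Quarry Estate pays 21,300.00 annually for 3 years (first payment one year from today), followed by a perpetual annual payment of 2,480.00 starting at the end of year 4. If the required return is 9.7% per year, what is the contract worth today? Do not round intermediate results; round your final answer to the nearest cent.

72617.86

PV of 3-year annuity: 21,300.00 × [1 − (1+0.097)^−3] / 0.097 = 53250.96513
Perpetuity value at year 3: 2,480.00 / 0.097 = 25567.01031
PV of perpetuity: 25567.01031 / (1+0.097)^3 = 19366.89794
Total PV = 53250.96513 + 19366.89794 = 72617.86307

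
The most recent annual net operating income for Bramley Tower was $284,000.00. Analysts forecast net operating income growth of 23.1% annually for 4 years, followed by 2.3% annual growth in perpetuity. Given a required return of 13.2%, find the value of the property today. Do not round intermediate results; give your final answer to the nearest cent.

D_1 = 349604.00000
D_2 = 430362.52400
D_3 = 529776.26704
D_4 = 652154.58473
Terminal value at year 4: TV = D_4×(1+g_2)/(r−g_2) = 667154.14018/0.109 = 6120680.18514
P_0 = D_1/(1+r)^1 + D_2/(1+r)^2 + D_3/(1+r)^3 + D_4/(1+r)^4 + TV/(1+r)^4
    = 308837.45583 + 335847.09199 + 365218.87830 + 397159.39857 + 3727468.48386 = 5134531.30855

$5134531.31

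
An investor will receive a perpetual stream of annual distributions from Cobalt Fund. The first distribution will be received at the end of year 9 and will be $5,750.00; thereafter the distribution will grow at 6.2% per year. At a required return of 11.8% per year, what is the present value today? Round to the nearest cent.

$42067.37

Value at end of year 8: C₁ / (r − g) = $5,750.00 / (0.118 − 0.062) = $102,678.5714
Discount to today: PV = $102,678.5714 / (1 + 0.118)^8 = $102,678.5714 / 2.440813 = $42,067.37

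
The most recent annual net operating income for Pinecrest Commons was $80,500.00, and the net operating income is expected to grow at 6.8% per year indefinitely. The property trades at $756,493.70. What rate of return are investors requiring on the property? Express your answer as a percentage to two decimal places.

D₁ = $80,500.00 × 1.068 = $85,974.0000
P = D₁/(r − g) ⇒ r = D₁/P + g = $85,974.0000/$756,493.70 + 0.068 = 0.113648 + 0.068 = 0.181648

18.16%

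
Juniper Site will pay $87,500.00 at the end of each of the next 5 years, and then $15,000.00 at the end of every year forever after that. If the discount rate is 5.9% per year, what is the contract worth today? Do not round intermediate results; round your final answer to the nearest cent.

PV of 5-year annuity: $87,500.00 × [1 − (1+0.059)^−5] / 0.059 = 369586.69195
Perpetuity value at year 5: $15,000.00 / 0.059 = 254237.28814
PV of perpetuity: 254237.28814 / (1+0.059)^5 = 190879.56952
Total PV = 369586.69195 + 190879.56952 = 560466.26147

$560466.26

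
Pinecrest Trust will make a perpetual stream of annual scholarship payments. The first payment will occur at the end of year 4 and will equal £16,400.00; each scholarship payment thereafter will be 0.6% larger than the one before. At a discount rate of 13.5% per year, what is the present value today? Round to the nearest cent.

£86949.39

Value at end of year 3: C₁ / (r − g) = £16,400.00 / (0.135 − 0.006) = £127,131.7829
Discount to today: PV = £127,131.7829 / (1 + 0.135)^3 = £127,131.7829 / 1.462135 = £86,949.39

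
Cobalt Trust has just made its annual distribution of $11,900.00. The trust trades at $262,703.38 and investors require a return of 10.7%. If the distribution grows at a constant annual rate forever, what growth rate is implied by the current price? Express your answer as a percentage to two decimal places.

P = D₀(1+g)/(r−g) ⇒ P(r−g) = D₀(1+g) ⇒ g(P+D₀) = P·r − D₀
g = (P·r − D₀)/(P + D₀) = ($262,703.38×0.107 − $11,900.00) / ($262,703.38 + $11,900.00) = 0.059028

5.90%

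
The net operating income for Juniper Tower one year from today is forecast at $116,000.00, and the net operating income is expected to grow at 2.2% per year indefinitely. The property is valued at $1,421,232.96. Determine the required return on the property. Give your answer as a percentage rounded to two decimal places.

P = D₁/(r − g) ⇒ r = D₁/P + g = $116,000.0000/$1,421,232.96 + 0.022 = 0.081619 + 0.022 = 0.103619

10.36%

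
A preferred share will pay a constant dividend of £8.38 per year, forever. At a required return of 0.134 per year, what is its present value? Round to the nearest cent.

£62.54

Level perpetuity: PV = C / r = £8.38 / 0.134 = £62.54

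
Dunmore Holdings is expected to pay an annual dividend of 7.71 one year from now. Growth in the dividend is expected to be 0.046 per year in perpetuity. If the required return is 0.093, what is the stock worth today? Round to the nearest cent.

Growing perpetuity: P = D₁ / (r − g) = 7.7100 / (0.093 − 0.046) = 164.04

164.04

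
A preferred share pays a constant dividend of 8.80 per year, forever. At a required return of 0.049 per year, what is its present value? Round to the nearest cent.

179.59

Level perpetuity: PV = C / r = 8.80 / 0.049 = 179.59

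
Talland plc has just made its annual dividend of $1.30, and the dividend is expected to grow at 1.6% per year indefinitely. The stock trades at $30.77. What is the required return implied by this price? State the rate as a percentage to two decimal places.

5.89%

D₁ = $1.30 × 1.016 = $1.3208
P = D₁/(r − g) ⇒ r = D₁/P + g = $1.3208/$30.77 + 0.016 = 0.042925 + 0.016 = 0.058925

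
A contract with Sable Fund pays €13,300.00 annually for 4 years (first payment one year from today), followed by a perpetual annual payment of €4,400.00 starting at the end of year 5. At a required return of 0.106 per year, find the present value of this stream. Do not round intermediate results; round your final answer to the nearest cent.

PV of 4-year annuity: €13,300.00 × [1 − (1+0.106)^−4] / 0.106 = 41617.41164
Perpetuity value at year 4: €4,400.00 / 0.106 = 41509.43396
PV of perpetuity: 41509.43396 / (1+0.106)^4 = 27741.26771
Total PV = 41617.41164 + 27741.26771 = 69358.67935

€69358.68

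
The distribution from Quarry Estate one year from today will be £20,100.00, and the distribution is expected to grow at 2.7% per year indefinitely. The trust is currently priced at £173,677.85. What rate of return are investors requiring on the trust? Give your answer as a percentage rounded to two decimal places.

14.27%

P = D₁/(r − g) ⇒ r = D₁/P + g = £20,100.0000/£173,677.85 + 0.027 = 0.115732 + 0.027 = 0.142732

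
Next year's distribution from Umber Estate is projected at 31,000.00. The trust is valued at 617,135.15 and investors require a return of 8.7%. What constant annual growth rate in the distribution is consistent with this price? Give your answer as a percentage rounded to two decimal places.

3.68%

P = D₁/(r−g) ⇒ g = r − D₁/P = 0.087 − 31,000.00/617,135.15 = 0.036768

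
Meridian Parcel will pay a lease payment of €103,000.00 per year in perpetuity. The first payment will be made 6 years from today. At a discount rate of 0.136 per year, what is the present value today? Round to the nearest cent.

Value at end of year 5: C / r = €103,000.00 / 0.136 = €757,352.9412
Discount to today: PV = €757,352.9412 / (1 + 0.136)^5 = €757,352.9412 / 1.891872 = €400,319.42

€400319.42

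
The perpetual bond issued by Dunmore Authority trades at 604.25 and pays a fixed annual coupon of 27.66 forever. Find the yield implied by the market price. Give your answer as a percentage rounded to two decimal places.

4.58%

P = C/r ⇒ r = C/P = 27.66/604.25 = 0.045776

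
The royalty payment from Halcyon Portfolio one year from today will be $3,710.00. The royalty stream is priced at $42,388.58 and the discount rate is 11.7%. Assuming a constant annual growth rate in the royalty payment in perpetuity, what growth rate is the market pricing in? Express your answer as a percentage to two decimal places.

P = D₁/(r−g) ⇒ g = r − D₁/P = 0.117 − $3,710.00/$42,388.58 = 0.029476

2.95%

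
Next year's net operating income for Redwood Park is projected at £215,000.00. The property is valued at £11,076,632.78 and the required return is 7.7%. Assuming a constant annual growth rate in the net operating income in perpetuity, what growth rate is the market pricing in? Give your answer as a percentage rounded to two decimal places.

5.76%

P = D₁/(r−g) ⇒ g = r − D₁/P = 0.077 − £215,000.00/£11,076,632.78 = 0.057590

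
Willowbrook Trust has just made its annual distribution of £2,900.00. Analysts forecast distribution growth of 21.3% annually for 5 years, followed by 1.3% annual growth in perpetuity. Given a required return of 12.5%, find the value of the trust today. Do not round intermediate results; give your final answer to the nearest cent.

£56502.56

D_1 = 3517.70000
D_2 = 4266.97010
D_3 = 5175.83473
D_4 = 6278.28753
D_5 = 7615.56277
Terminal value at year 5: TV = D_5×(1+g_2)/(r−g_2) = 7714.56509/0.112 = 68880.04544
P_0 = D_1/(1+r)^1 + D_2/(1+r)^2 + D_3/(1+r)^3 + D_4/(1+r)^4 + D_5/(1+r)^5 + TV/(1+r)^5
    = 3126.84444 + 3371.43317 + 3635.15416 + 3919.50400 + 4226.09631 + 38223.53179 = 56502.56387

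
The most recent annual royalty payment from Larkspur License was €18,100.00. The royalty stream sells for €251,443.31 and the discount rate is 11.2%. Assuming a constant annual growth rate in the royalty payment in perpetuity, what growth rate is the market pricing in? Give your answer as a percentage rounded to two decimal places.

P = D₀(1+g)/(r−g) ⇒ P(r−g) = D₀(1+g) ⇒ g(P+D₀) = P·r − D₀
g = (P·r − D₀)/(P + D₀) = (€251,443.31×0.112 − €18,100.00) / (€251,443.31 + €18,100.00) = 0.037329

3.73%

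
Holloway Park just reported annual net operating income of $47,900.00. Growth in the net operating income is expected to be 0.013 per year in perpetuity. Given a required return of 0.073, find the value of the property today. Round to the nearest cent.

D₁ = D₀ × (1 + g) = $47,900.00 × 1.013 = $48,522.7000
Growing perpetuity: P = D₁ / (r − g) = $48,522.7000 / (0.073 − 0.013) = $808,711.67

$808711.67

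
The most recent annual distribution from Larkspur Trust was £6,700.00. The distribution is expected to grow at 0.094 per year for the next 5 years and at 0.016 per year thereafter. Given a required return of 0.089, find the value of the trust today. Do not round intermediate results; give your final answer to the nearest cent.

£129374.04

D_1 = 7329.80000
D_2 = 8018.80120
D_3 = 8772.56851
D_4 = 9597.18995
D_5 = 10499.32581
Terminal value at year 5: TV = D_5×(1+g_2)/(r−g_2) = 10667.31502/0.073 = 146127.60303
P_0 = D_1/(1+r)^1 + D_2/(1+r)^2 + D_3/(1+r)^3 + D_4/(1+r)^4 + D_5/(1+r)^5 + TV/(1+r)^5
    = 6730.76217 + 6761.66557 + 6792.71087 + 6823.89871 + 6855.22974 + 95409.77282 = 129374.03988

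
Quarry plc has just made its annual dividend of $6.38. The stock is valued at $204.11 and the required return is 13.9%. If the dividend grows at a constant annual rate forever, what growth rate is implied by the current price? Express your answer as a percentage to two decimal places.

10.45%

P = D₀(1+g)/(r−g) ⇒ P(r−g) = D₀(1+g) ⇒ g(P+D₀) = P·r − D₀
g = (P·r − D₀)/(P + D₀) = ($204.11×0.139 − $6.38) / ($204.11 + $6.38) = 0.104477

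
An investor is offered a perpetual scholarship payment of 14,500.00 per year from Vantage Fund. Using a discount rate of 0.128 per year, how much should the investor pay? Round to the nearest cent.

Level perpetuity: PV = C / r = 14,500.00 / 0.128 = 113,281.25

113281.25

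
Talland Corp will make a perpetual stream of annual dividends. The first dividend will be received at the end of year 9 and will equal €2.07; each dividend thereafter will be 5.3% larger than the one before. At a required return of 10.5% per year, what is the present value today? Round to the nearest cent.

Value at end of year 8: C₁ / (r − g) = €2.07 / (0.105 − 0.053) = €39.8077
Discount to today: PV = €39.8077 / (1 + 0.105)^8 = €39.8077 / 2.222789 = €17.91

€17.91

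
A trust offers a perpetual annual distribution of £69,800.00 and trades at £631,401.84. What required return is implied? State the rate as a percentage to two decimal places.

P = C/r ⇒ r = C/P = £69,800.00/£631,401.84 = 0.110548

11.05%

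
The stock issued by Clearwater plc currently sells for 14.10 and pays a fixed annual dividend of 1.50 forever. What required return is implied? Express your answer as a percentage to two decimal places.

10.64%

P = C/r ⇒ r = C/P = 1.50/14.10 = 0.106383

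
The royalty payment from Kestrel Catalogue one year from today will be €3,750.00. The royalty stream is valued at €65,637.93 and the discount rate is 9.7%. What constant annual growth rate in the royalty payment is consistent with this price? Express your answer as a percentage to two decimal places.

P = D₁/(r−g) ⇒ g = r − D₁/P = 0.097 − €3,750.00/€65,637.93 = 0.039868

3.99%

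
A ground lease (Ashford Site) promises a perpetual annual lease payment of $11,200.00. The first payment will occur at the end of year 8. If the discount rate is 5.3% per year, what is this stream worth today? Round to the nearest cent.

Value at end of year 7: C / r = $11,200.00 / 0.053 = $211,320.7547
Discount to today: PV = $211,320.7547 / (1 + 0.053)^7 = $211,320.7547 / 1.435485 = $147,212.12

$147212.12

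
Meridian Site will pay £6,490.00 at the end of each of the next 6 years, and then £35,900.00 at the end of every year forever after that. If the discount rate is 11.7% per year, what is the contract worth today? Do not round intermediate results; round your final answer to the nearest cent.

PV of 6-year annuity: £6,490.00 × [1 − (1+0.117)^−6] / 0.117 = 26911.29591
Perpetuity value at year 6: £35,900.00 / 0.117 = 306837.60684
PV of perpetuity: 306837.60684 / (1+0.117)^6 = 157975.43072
Total PV = 26911.29591 + 157975.43072 = 184886.72662

£184886.73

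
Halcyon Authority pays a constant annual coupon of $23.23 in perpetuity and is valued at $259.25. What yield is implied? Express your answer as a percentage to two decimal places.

8.96%

P = C/r ⇒ r = C/P = $23.23/$259.25 = 0.089605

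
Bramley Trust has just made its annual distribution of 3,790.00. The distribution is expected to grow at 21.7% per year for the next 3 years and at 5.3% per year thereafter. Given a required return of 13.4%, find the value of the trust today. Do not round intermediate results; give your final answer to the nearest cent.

74016.79

D_1 = 4612.43000
D_2 = 5613.32731
D_3 = 6831.41934
Terminal value at year 3: TV = D_3×(1+g_2)/(r−g_2) = 7193.48456/0.081 = 88808.45137
P_0 = D_1/(1+r)^1 + D_2/(1+r)^2 + D_3/(1+r)^3 + TV/(1+r)^3
    = 4067.39859 + 4365.10060 + 4684.59209 + 60899.69720 = 74016.78849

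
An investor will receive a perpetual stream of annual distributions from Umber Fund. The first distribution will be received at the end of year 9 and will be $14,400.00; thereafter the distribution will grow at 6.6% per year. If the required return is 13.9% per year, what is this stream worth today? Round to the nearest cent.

Value at end of year 8: C₁ / (r − g) = $14,400.00 / (0.139 − 0.066) = $197,260.2740
Discount to today: PV = $197,260.2740 / (1 + 0.139)^8 = $197,260.2740 / 2.832630 = $69,638.57

$69638.57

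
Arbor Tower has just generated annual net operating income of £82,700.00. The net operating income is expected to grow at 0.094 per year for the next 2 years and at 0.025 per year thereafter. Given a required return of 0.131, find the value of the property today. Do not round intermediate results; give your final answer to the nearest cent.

£905598.32

D_1 = 90473.80000
D_2 = 98978.33720
Terminal value at year 2: TV = D_2×(1+g_2)/(r−g_2) = 101452.79563/0.106 = 957101.84557
P_0 = D_1/(1+r)^1 + D_2/(1+r)^2 + TV/(1+r)^2
    = 79994.51813 + 77377.54450 + 748226.25578 = 905598.31840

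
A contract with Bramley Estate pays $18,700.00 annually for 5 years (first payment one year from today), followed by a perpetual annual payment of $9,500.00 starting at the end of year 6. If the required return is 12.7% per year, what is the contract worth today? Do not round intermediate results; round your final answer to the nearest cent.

PV of 5-year annuity: $18,700.00 × [1 − (1+0.127)^−5] / 0.127 = 66256.53623
Perpetuity value at year 5: $9,500.00 / 0.127 = 74803.14961
PV of perpetuity: 74803.14961 / (1+0.127)^5 = 41143.41195
Total PV = 66256.53623 + 41143.41195 = 107399.94818

$107399.95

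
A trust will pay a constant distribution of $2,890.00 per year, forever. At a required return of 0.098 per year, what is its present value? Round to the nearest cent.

Level perpetuity: PV = C / r = $2,890.00 / 0.098 = $29,489.80

$29489.80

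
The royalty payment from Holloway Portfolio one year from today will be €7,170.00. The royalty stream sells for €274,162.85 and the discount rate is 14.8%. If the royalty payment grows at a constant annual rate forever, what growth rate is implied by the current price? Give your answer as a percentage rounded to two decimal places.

P = D₁/(r−g) ⇒ g = r − D₁/P = 0.148 − €7,170.00/€274,162.85 = 0.121848

12.18%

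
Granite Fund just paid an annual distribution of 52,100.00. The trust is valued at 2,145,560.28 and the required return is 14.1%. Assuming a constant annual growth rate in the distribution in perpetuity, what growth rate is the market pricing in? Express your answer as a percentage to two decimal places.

P = D₀(1+g)/(r−g) ⇒ P(r−g) = D₀(1+g) ⇒ g(P+D₀) = P·r − D₀
g = (P·r − D₀)/(P + D₀) = (2,145,560.28×0.141 − 52,100.00) / (2,145,560.28 + 52,100.00) = 0.113950

11.40%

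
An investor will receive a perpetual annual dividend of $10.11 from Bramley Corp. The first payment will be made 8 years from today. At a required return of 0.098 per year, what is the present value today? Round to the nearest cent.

Value at end of year 7: C / r = $10.11 / 0.098 = $103.1633
Discount to today: PV = $103.1633 / (1 + 0.098)^7 = $103.1633 / 1.924050 = $53.62

$53.62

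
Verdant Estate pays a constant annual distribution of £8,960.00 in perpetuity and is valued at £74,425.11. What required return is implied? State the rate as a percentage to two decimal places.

P = C/r ⇒ r = C/P = £8,960.00/£74,425.11 = 0.120389

12.04%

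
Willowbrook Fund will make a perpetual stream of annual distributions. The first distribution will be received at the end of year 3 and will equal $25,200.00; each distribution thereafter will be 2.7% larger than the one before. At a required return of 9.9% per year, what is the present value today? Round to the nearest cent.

Value at end of year 2: C₁ / (r − g) = $25,200.00 / (0.099 − 0.027) = $350,000.0000
Discount to today: PV = $350,000.0000 / (1 + 0.099)^2 = $350,000.0000 / 1.207801 = $289,782.84

$289782.84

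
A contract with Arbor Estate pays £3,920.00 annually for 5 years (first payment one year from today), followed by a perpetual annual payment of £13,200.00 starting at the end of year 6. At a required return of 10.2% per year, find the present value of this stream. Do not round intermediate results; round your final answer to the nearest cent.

PV of 5-year annuity: £3,920.00 × [1 − (1+0.102)^−5] / 0.102 = 14784.27066
Perpetuity value at year 5: £13,200.00 / 0.102 = 129411.76471
PV of perpetuity: 129411.76471 / (1+0.102)^5 = 79627.99617
Total PV = 14784.27066 + 79627.99617 = 94412.26682

£94412.27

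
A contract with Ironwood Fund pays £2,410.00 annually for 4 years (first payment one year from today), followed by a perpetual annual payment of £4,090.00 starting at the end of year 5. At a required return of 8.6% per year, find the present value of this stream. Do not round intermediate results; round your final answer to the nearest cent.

PV of 4-year annuity: £2,410.00 × [1 − (1+0.086)^−4] / 0.086 = 7876.77056
Perpetuity value at year 4: £4,090.00 / 0.086 = 47558.13953
PV of perpetuity: 47558.13953 / (1+0.086)^4 = 34190.50817
Total PV = 7876.77056 + 34190.50817 = 42067.27873

£42067.28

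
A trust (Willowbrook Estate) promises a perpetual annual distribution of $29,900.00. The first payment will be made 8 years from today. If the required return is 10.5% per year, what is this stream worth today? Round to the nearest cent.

$141561.76

Value at end of year 7: C / r = $29,900.00 / 0.105 = $284,761.9048
Discount to today: PV = $284,761.9048 / (1 + 0.105)^7 = $284,761.9048 / 2.011574 = $141,561.76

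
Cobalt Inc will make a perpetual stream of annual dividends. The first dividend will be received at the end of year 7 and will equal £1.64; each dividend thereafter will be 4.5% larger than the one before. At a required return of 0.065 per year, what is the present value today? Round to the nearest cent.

£56.20

Value at end of year 6: C₁ / (r − g) = £1.64 / (0.065 − 0.045) = £82.0000
Discount to today: PV = £82.0000 / (1 + 0.065)^6 = £82.0000 / 1.459142 = £56.20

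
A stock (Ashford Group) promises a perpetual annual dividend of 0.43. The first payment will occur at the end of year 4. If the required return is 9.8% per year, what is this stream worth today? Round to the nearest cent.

Value at end of year 3: C / r = 0.43 / 0.098 = 4.3878
Discount to today: PV = 4.3878 / (1 + 0.098)^3 = 4.3878 / 1.323753 = 3.31

3.31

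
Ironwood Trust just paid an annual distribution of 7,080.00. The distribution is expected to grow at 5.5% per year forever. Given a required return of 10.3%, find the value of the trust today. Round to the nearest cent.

D₁ = D₀ × (1 + g) = 7,080.00 × 1.055 = 7,469.4000
Growing perpetuity: P = D₁ / (r − g) = 7,469.4000 / (0.103 − 0.055) = 155,612.50

155612.50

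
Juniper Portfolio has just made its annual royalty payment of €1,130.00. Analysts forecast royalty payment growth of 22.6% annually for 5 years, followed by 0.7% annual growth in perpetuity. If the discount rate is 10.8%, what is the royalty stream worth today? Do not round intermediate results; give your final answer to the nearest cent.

D_1 = 1385.38000
D_2 = 1698.47588
D_3 = 2082.33143
D_4 = 2552.93833
D_5 = 3129.90239
Terminal value at year 5: TV = D_5×(1+g_2)/(r−g_2) = 3151.81171/0.101 = 31206.05655
P_0 = D_1/(1+r)^1 + D_2/(1+r)^2 + D_3/(1+r)^3 + D_4/(1+r)^4 + D_5/(1+r)^5 + TV/(1+r)^5
    = 1250.34296 + 1383.50223 + 1530.84272 + 1693.87470 + 1874.26930 + 18687.02167 = 26419.85359

€26419.85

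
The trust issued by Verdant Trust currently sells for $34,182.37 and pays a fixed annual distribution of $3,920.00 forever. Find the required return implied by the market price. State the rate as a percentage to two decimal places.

11.47%

P = C/r ⇒ r = C/P = $3,920.00/$34,182.37 = 0.114679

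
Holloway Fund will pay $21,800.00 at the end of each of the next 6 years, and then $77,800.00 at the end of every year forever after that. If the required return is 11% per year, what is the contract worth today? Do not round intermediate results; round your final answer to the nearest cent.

$470362.61

PV of 6-year annuity: $21,800.00 × [1 − (1+0.11)^−6] / 0.11 = 92225.72521
Perpetuity value at year 6: $77,800.00 / 0.11 = 707272.72727
PV of perpetuity: 707272.72727 / (1+0.11)^6 = 378136.88225
Total PV = 92225.72521 + 378136.88225 = 470362.60746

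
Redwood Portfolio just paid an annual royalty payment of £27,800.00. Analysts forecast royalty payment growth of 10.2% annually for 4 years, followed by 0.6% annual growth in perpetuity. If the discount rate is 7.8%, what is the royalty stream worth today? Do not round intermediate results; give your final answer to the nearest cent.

£541719.73

D_1 = 30635.60000
D_2 = 33760.43120
D_3 = 37203.99518
D_4 = 40998.80269
Terminal value at year 4: TV = D_4×(1+g_2)/(r−g_2) = 41244.79551/0.072 = 572844.38204
P_0 = D_1/(1+r)^1 + D_2/(1+r)^2 + D_3/(1+r)^3 + D_4/(1+r)^4 + TV/(1+r)^4
    = 28418.92393 + 29051.62725 + 29698.41672 + 30359.60596 + 424191.16112 = 541719.73499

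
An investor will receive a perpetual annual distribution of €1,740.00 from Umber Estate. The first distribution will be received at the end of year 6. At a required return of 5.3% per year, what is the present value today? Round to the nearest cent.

€25358.96

Value at end of year 5: C / r = €1,740.00 / 0.053 = €32,830.1887
Discount to today: PV = €32,830.1887 / (1 + 0.053)^5 = €32,830.1887 / 1.294619 = €25,358.96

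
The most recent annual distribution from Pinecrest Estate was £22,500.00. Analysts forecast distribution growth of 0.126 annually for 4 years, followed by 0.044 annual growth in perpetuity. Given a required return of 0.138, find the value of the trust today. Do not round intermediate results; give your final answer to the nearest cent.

D_1 = 25335.00000
D_2 = 28527.21000
D_3 = 32121.63846
D_4 = 36168.96491
Terminal value at year 4: TV = D_4×(1+g_2)/(r−g_2) = 37760.39936/0.094 = 401706.37619
P_0 = D_1/(1+r)^1 + D_2/(1+r)^2 + D_3/(1+r)^3 + D_4/(1+r)^4 + TV/(1+r)^4
    = 22262.74165 + 22027.98515 + 21795.70411 + 21565.87243 + 239518.83851 = 327171.14186

£327171.14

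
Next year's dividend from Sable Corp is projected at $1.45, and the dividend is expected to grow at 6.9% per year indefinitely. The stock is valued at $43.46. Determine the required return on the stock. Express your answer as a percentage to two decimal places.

P = D₁/(r − g) ⇒ r = D₁/P + g = $1.4500/$43.46 + 0.069 = 0.033364 + 0.069 = 0.102364

10.24%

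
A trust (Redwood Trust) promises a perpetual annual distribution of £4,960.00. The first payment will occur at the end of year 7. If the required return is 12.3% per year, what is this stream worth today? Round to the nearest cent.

Value at end of year 6: C / r = £4,960.00 / 0.123 = £40,325.2033
Discount to today: PV = £40,325.2033 / (1 + 0.123)^6 = £40,325.2033 / 2.005758 = £20,104.72

£20104.72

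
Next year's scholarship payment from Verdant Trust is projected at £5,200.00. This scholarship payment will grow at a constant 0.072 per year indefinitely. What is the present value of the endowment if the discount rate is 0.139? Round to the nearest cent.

£77611.94

Growing perpetuity: P = D₁ / (r − g) = £5,200.0000 / (0.139 − 0.072) = £77,611.94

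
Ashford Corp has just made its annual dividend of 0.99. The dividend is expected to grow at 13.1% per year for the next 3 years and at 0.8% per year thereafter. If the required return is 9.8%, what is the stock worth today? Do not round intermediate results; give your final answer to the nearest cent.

D_1 = 1.11969
D_2 = 1.26637
D_3 = 1.43226
Terminal value at year 3: TV = D_3×(1+g_2)/(r−g_2) = 1.44372/0.09 = 16.04135
P_0 = D_1/(1+r)^1 + D_2/(1+r)^2 + D_3/(1+r)^3 + TV/(1+r)^3
    = 1.01975 + 1.05040 + 1.08197 + 12.11809 = 15.27021

15.27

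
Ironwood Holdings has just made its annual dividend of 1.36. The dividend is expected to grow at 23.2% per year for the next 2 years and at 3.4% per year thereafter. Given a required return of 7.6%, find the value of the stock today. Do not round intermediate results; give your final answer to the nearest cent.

47.23

D_1 = 1.67552
D_2 = 2.06424
Terminal value at year 2: TV = D_2×(1+g_2)/(r−g_2) = 2.13442/0.042 = 50.81964
P_0 = D_1/(1+r)^1 + D_2/(1+r)^2 + TV/(1+r)^2
    = 1.55717 + 1.78294 + 43.89419 = 47.23430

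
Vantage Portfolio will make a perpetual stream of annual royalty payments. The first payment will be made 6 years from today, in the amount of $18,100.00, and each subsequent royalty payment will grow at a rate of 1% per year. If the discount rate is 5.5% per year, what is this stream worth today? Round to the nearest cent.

$307754.04

Value at end of year 5: C₁ / (r − g) = $18,100.00 / (0.055 − 0.01) = $402,222.2222
Discount to today: PV = $402,222.2222 / (1 + 0.055)^5 = $402,222.2222 / 1.306960 = $307,754.04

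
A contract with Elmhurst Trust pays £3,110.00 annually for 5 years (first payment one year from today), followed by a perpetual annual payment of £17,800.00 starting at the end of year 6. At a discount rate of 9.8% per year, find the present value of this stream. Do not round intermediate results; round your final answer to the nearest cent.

£125660.30

PV of 5-year annuity: £3,110.00 × [1 − (1+0.098)^−5] / 0.098 = 11849.83044
Perpetuity value at year 5: £17,800.00 / 0.098 = 181632.65306
PV of perpetuity: 181632.65306 / (1+0.098)^5 = 113810.47241
Total PV = 11849.83044 + 113810.47241 = 125660.30285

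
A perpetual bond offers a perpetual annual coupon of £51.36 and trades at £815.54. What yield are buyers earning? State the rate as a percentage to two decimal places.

6.30%

P = C/r ⇒ r = C/P = £51.36/£815.54 = 0.062977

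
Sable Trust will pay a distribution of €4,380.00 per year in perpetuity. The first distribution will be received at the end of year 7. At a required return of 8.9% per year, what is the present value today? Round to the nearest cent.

€29506.44

Value at end of year 6: C / r = €4,380.00 / 0.089 = €49,213.4831
Discount to today: PV = €49,213.4831 / (1 + 0.089)^6 = €49,213.4831 / 1.667890 = €29,506.44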